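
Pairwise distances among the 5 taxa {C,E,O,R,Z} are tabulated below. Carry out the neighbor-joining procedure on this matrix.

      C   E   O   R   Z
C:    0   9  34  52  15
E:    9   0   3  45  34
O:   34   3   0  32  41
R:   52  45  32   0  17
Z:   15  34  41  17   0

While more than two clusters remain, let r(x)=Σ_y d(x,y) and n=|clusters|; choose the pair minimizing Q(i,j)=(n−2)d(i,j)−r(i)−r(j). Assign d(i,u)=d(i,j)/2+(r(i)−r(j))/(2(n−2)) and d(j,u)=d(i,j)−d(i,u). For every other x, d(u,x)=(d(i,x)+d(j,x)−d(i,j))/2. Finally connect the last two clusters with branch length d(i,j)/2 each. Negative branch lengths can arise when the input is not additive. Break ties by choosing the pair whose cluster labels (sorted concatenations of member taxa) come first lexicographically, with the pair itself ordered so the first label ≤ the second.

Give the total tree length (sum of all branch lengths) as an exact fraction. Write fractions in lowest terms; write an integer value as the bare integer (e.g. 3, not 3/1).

113/2

step 1: merge (R,Z) at d=17, Q=-202; branch lengths R→15, Z→2; new cluster RZ
  updated: d(C,RZ)=25, d(E,RZ)=31, d(O,RZ)=28
step 2: merge (C,RZ) at d=25, Q=-102; branch lengths C→17/2, RZ→33/2; new cluster CRZ
  updated: d(CRZ,E)=15/2, d(CRZ,O)=37/2
step 3: merge (CRZ,E) at d=15/2, Q=-29; branch lengths CRZ→23/2, E→-4; new cluster CERZ
  updated: d(CERZ,O)=7
step 4: merge (CERZ,O) at d=7; branch lengths CERZ→7/2, O→7/2; new cluster CEORZ
final tree: (((C:17/2,(R:15,Z:2):33/2):23/2,E:-4):7/2,O:7/2)
total length: 113/2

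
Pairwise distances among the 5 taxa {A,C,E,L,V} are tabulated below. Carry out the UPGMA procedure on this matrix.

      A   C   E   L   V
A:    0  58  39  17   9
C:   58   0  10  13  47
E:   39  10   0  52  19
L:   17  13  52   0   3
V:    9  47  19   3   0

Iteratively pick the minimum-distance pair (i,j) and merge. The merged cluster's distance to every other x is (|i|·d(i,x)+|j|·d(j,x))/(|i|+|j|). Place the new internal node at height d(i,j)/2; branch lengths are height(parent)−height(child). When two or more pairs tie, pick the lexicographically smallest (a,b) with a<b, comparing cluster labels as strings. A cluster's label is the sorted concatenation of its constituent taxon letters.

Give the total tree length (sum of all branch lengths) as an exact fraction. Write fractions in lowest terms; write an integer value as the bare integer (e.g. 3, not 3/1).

1. join L+V (d=3) ⇒ LV; edges |L|=3/2, |V|=3/2
  updated: d(A,LV)=13, d(C,LV)=30, d(E,LV)=71/2
2. join C+E (d=10) ⇒ CE; edges |C|=5, |E|=5
  updated: d(A,CE)=97/2, d(CE,LV)=131/4
3. join A+LV (d=13) ⇒ ALV; edges |A|=13/2, |LV|=5
  updated: d(ALV,CE)=38
4. join ALV+CE (d=38) ⇒ ACELV; edges |ALV|=25/2, |CE|=14
final tree: ((A:13/2,(L:3/2,V:3/2):5):25/2,(C:5,E:5):14)
total length: 51

51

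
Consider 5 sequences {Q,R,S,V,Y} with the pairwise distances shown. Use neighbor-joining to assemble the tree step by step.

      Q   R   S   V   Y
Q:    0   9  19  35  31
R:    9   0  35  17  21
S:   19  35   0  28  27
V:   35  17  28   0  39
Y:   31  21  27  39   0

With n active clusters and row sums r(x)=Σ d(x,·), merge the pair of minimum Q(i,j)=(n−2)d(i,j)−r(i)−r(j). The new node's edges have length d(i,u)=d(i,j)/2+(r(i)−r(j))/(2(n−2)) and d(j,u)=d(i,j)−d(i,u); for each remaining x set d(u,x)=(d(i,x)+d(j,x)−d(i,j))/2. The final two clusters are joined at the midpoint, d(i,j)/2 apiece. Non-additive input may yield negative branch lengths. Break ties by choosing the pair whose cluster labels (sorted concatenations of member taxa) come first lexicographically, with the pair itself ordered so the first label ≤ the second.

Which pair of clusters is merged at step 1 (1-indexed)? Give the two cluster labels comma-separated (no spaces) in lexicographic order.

step 1: merge (R,V) at d=17, Q=-150; branch lengths R→7/3, V→44/3; new cluster RV
  updated: d(Q,RV)=27/2, d(RV,S)=23, d(RV,Y)=43/2
step 2: merge (Q,RV) at d=27/2, Q=-189/2; branch lengths Q→65/8, RV→43/8; new cluster QRV
  updated: d(QRV,S)=57/4, d(QRV,Y)=39/2
step 3: merge (QRV,S) at d=57/4, Q=-243/4; branch lengths QRV→27/8, S→87/8; new cluster QRSV
  updated: d(QRSV,Y)=129/8
step 4: merge (QRSV,Y) at d=129/8; branch lengths QRSV→129/16, Y→129/16; new cluster QRSVY
final tree: (((Q:65/8,(R:7/3,V:44/3):43/8):27/8,S:87/8):129/16,Y:129/16)
total length: 487/8

R,V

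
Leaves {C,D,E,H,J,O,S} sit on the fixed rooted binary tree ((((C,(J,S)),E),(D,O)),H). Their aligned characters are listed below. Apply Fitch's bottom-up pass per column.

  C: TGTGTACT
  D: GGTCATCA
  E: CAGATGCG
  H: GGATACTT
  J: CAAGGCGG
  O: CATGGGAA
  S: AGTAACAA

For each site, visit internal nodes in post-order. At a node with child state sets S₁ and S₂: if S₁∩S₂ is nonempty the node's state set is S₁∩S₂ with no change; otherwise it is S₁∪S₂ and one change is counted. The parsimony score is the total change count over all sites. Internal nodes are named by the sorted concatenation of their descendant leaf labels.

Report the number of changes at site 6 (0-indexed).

4

JS@0: {C} ∪ {A} = {A,C} (union, +1)
CJS@0: {T} ∪ {A,C} = {A,C,T} (union, +1)
CEJS@0: {A,C,T} ∩ {C} = {C} (intersection, +0)
DO@0: {G} ∪ {C} = {C,G} (union, +1)
CDEJOS@0: {C} ∩ {C,G} = {C} (intersection, +0)
CDEHJOS@0: {C} ∪ {G} = {C,G} (union, +1)
JS@1: {A} ∪ {G} = {A,G} (union, +1)
CJS@1: {G} ∩ {A,G} = {G} (intersection, +0)
CEJS@1: {G} ∪ {A} = {A,G} (union, +1)
DO@1: {G} ∪ {A} = {A,G} (union, +1)
CDEJOS@1: {A,G} ∩ {A,G} = {A,G} (intersection, +0)
CDEHJOS@1: {A,G} ∩ {G} = {G} (intersection, +0)
JS@2: {A} ∪ {T} = {A,T} (union, +1)
CJS@2: {T} ∩ {A,T} = {T} (intersection, +0)
CEJS@2: {T} ∪ {G} = {G,T} (union, +1)
DO@2: {T} ∩ {T} = {T} (intersection, +0)
CDEJOS@2: {G,T} ∩ {T} = {T} (intersection, +0)
CDEHJOS@2: {T} ∪ {A} = {A,T} (union, +1)
JS@3: {G} ∪ {A} = {A,G} (union, +1)
CJS@3: {G} ∩ {A,G} = {G} (intersection, +0)
CEJS@3: {G} ∪ {A} = {A,G} (union, +1)
DO@3: {C} ∪ {G} = {C,G} (union, +1)
CDEJOS@3: {A,G} ∩ {C,G} = {G} (intersection, +0)
CDEHJOS@3: {G} ∪ {T} = {G,T} (union, +1)
JS@4: {G} ∪ {A} = {A,G} (union, +1)
CJS@4: {T} ∪ {A,G} = {A,G,T} (union, +1)
CEJS@4: {A,G,T} ∩ {T} = {T} (intersection, +0)
DO@4: {A} ∪ {G} = {A,G} (union, +1)
CDEJOS@4: {T} ∪ {A,G} = {A,G,T} (union, +1)
CDEHJOS@4: {A,G,T} ∩ {A} = {A} (intersection, +0)
JS@5: {C} ∩ {C} = {C} (intersection, +0)
CJS@5: {A} ∪ {C} = {A,C} (union, +1)
CEJS@5: {A,C} ∪ {G} = {A,C,G} (union, +1)
DO@5: {T} ∪ {G} = {G,T} (union, +1)
CDEJOS@5: {A,C,G} ∩ {G,T} = {G} (intersection, +0)
CDEHJOS@5: {G} ∪ {C} = {C,G} (union, +1)
JS@6: {G} ∪ {A} = {A,G} (union, +1)
CJS@6: {C} ∪ {A,G} = {A,C,G} (union, +1)
CEJS@6: {A,C,G} ∩ {C} = {C} (intersection, +0)
DO@6: {C} ∪ {A} = {A,C} (union, +1)
CDEJOS@6: {C} ∩ {A,C} = {C} (intersection, +0)
CDEHJOS@6: {C} ∪ {T} = {C,T} (union, +1)
JS@7: {G} ∪ {A} = {A,G} (union, +1)
CJS@7: {T} ∪ {A,G} = {A,G,T} (union, +1)
CEJS@7: {A,G,T} ∩ {G} = {G} (intersection, +0)
DO@7: {A} ∩ {A} = {A} (intersection, +0)
CDEJOS@7: {G} ∪ {A} = {A,G} (union, +1)
CDEHJOS@7: {A,G} ∪ {T} = {A,G,T} (union, +1)
per-site changes: [4, 3, 3, 4, 4, 4, 4, 4]; total = 30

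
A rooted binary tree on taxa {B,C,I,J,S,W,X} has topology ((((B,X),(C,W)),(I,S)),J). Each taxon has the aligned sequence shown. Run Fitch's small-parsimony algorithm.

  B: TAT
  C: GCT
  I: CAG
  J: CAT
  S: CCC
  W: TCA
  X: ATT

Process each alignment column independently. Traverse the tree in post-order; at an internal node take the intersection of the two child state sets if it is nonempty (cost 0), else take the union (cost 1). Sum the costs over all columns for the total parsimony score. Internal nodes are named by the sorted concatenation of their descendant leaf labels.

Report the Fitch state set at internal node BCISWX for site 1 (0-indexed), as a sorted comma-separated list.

A,C

BX@0: {T} ∪ {A} = {A,T} (union, +1)
CW@0: {G} ∪ {T} = {G,T} (union, +1)
BCWX@0: {A,T} ∩ {G,T} = {T} (intersection, +0)
IS@0: {C} ∩ {C} = {C} (intersection, +0)
BCISWX@0: {T} ∪ {C} = {C,T} (union, +1)
BCIJSWX@0: {C,T} ∩ {C} = {C} (intersection, +0)
BX@1: {A} ∪ {T} = {A,T} (union, +1)
CW@1: {C} ∩ {C} = {C} (intersection, +0)
BCWX@1: {A,T} ∪ {C} = {A,C,T} (union, +1)
IS@1: {A} ∪ {C} = {A,C} (union, +1)
BCISWX@1: {A,C,T} ∩ {A,C} = {A,C} (intersection, +0)
BCIJSWX@1: {A,C} ∩ {A} = {A} (intersection, +0)
BX@2: {T} ∩ {T} = {T} (intersection, +0)
CW@2: {T} ∪ {A} = {A,T} (union, +1)
BCWX@2: {T} ∩ {A,T} = {T} (intersection, +0)
IS@2: {G} ∪ {C} = {C,G} (union, +1)
BCISWX@2: {T} ∪ {C,G} = {C,G,T} (union, +1)
BCIJSWX@2: {C,G,T} ∩ {T} = {T} (intersection, +0)
per-site changes: [3, 3, 3]; total = 9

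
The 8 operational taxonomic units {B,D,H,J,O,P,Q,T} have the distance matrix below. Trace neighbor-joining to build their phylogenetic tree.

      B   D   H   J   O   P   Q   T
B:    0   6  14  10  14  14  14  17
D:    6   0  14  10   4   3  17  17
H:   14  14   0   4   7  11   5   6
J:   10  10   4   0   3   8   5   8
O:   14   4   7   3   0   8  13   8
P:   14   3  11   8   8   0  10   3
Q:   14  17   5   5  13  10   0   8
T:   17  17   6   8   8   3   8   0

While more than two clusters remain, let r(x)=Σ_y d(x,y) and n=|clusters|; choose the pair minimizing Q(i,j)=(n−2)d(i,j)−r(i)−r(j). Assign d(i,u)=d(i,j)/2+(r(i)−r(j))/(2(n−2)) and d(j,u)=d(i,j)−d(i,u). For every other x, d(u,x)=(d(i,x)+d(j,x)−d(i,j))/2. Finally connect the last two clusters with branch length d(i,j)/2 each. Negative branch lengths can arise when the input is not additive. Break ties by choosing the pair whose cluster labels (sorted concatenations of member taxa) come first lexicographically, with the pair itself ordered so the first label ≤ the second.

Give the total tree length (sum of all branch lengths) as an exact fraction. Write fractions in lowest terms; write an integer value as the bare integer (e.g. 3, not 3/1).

step 1: merge (B,D) at d=6, Q=-124; branch lengths B→9/2, D→3/2; new cluster BD
  updated: d(BD,H)=11, d(BD,J)=7, d(BD,O)=6, d(BD,P)=11/2, d(BD,Q)=25/2, d(BD,T)=14
step 2: merge (P,T) at d=3, Q=-155/2; branch lengths P→27/20, T→33/20; new cluster PT
  updated: d(BD,PT)=33/4, d(H,PT)=7, d(J,PT)=13/2, d(O,PT)=13/2, d(PT,Q)=15/2
step 3: merge (H,Q) at d=5, Q=-57; branch lengths H→11/8, Q→29/8; new cluster HQ
  updated: d(BD,HQ)=37/4, d(HQ,J)=2, d(HQ,O)=15/2, d(HQ,PT)=19/4
step 4: merge (HQ,J) at d=2, Q=-36; branch lengths HQ→11/6, J→1/6; new cluster HJQ
  updated: d(BD,HJQ)=57/8, d(HJQ,O)=17/4, d(HJQ,PT)=37/8
step 5: merge (BD,O) at d=6, Q=-209/8; branch lengths BD→133/32, O→59/32; new cluster BDO
  updated: d(BDO,HJQ)=43/16, d(BDO,PT)=35/8
step 6: merge (BDO,HJQ) at d=43/16, Q=-187/16; branch lengths BDO→39/32, HJQ→47/32; new cluster BDHJOQ
  updated: d(BDHJOQ,PT)=101/32
step 7: merge (BDHJOQ,PT) at d=101/32; branch lengths BDHJOQ→101/64, PT→101/64; new cluster BDHJOPQT
final tree: ((((B:9/2,D:3/2):133/32,O:59/32):39/32,((H:11/8,Q:29/8):11/6,J:1/6):47/32):101/64,(P:27/20,T:33/20):101/64)
total length: 891/32

891/32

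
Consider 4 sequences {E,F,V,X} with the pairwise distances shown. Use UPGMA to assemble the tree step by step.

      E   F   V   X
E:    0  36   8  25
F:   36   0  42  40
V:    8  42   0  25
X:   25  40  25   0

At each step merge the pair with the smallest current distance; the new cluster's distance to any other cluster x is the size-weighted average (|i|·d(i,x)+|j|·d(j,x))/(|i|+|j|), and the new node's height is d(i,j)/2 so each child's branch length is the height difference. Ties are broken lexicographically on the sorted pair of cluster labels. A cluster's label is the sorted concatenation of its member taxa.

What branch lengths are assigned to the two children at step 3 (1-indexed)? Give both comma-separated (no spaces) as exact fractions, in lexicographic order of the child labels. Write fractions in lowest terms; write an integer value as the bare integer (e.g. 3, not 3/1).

1. join E+V (d=8) ⇒ EV; edges |E|=4, |V|=4
  updated: d(EV,F)=39, d(EV,X)=25
2. join EV+X (d=25) ⇒ EVX; edges |EV|=17/2, |X|=25/2
  updated: d(EVX,F)=118/3
3. join EVX+F (d=118/3) ⇒ EFVX; edges |EVX|=43/6, |F|=59/3
final tree: (((E:4,V:4):17/2,X:25/2):43/6,F:59/3)
total length: 335/6

43/6,59/3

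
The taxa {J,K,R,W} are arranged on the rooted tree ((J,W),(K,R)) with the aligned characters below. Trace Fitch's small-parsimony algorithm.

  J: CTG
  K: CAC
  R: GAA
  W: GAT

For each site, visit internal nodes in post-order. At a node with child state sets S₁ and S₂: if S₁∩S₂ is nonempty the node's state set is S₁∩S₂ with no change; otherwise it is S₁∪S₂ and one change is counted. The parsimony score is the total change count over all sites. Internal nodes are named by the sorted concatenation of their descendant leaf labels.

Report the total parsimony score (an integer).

[col 0] JW: children J:{C}, W:{G} ∪→ {C,G}; cost 1
[col 0] KR: children K:{C}, R:{G} ∪→ {C,G}; cost 1
[col 0] JKRW: children JW:{C,G}, KR:{C,G} ∩→ {C,G}; cost 0
[col 1] JW: children J:{T}, W:{A} ∪→ {A,T}; cost 1
[col 1] KR: children K:{A}, R:{A} ∩→ {A}; cost 0
[col 1] JKRW: children JW:{A,T}, KR:{A} ∩→ {A}; cost 0
[col 2] JW: children J:{G}, W:{T} ∪→ {G,T}; cost 1
[col 2] KR: children K:{C}, R:{A} ∪→ {A,C}; cost 1
[col 2] JKRW: children JW:{G,T}, KR:{A,C} ∪→ {A,C,G,T}; cost 1
per-site changes: [2, 1, 3]; total = 6

6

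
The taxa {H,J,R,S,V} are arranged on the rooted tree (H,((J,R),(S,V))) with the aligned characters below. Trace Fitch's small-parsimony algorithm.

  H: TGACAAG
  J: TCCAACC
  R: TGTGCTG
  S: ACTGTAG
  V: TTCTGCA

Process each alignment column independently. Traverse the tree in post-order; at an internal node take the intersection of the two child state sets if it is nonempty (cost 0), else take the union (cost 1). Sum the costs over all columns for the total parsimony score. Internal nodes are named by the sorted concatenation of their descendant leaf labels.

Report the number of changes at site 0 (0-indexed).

1

[col 0] JR: children J:{T}, R:{T} ∩→ {T}; cost 0
[col 0] SV: children S:{A}, V:{T} ∪→ {A,T}; cost 1
[col 0] JRSV: children JR:{T}, SV:{A,T} ∩→ {T}; cost 0
[col 0] HJRSV: children H:{T}, JRSV:{T} ∩→ {T}; cost 0
[col 1] JR: children J:{C}, R:{G} ∪→ {C,G}; cost 1
[col 1] SV: children S:{C}, V:{T} ∪→ {C,T}; cost 1
[col 1] JRSV: children JR:{C,G}, SV:{C,T} ∩→ {C}; cost 0
[col 1] HJRSV: children H:{G}, JRSV:{C} ∪→ {C,G}; cost 1
[col 2] JR: children J:{C}, R:{T} ∪→ {C,T}; cost 1
[col 2] SV: children S:{T}, V:{C} ∪→ {C,T}; cost 1
[col 2] JRSV: children JR:{C,T}, SV:{C,T} ∩→ {C,T}; cost 0
[col 2] HJRSV: children H:{A}, JRSV:{C,T} ∪→ {A,C,T}; cost 1
[col 3] JR: children J:{A}, R:{G} ∪→ {A,G}; cost 1
[col 3] SV: children S:{G}, V:{T} ∪→ {G,T}; cost 1
[col 3] JRSV: children JR:{A,G}, SV:{G,T} ∩→ {G}; cost 0
[col 3] HJRSV: children H:{C}, JRSV:{G} ∪→ {C,G}; cost 1
[col 4] JR: children J:{A}, R:{C} ∪→ {A,C}; cost 1
[col 4] SV: children S:{T}, V:{G} ∪→ {G,T}; cost 1
[col 4] JRSV: children JR:{A,C}, SV:{G,T} ∪→ {A,C,G,T}; cost 1
[col 4] HJRSV: children H:{A}, JRSV:{A,C,G,T} ∩→ {A}; cost 0
[col 5] JR: children J:{C}, R:{T} ∪→ {C,T}; cost 1
[col 5] SV: children S:{A}, V:{C} ∪→ {A,C}; cost 1
[col 5] JRSV: children JR:{C,T}, SV:{A,C} ∩→ {C}; cost 0
[col 5] HJRSV: children H:{A}, JRSV:{C} ∪→ {A,C}; cost 1
[col 6] JR: children J:{C}, R:{G} ∪→ {C,G}; cost 1
[col 6] SV: children S:{G}, V:{A} ∪→ {A,G}; cost 1
[col 6] JRSV: children JR:{C,G}, SV:{A,G} ∩→ {G}; cost 0
[col 6] HJRSV: children H:{G}, JRSV:{G} ∩→ {G}; cost 0
per-site changes: [1, 3, 3, 3, 3, 3, 2]; total = 18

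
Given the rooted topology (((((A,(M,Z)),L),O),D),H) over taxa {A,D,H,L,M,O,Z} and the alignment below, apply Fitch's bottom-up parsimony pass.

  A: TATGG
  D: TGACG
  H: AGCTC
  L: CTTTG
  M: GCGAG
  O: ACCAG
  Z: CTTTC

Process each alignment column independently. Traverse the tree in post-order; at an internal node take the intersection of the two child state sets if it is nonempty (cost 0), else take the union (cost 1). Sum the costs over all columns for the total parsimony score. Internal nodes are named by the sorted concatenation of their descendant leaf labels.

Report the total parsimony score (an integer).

MZ@0: {G} ∪ {C} = {C,G} (union, +1)
AMZ@0: {T} ∪ {C,G} = {C,G,T} (union, +1)
ALMZ@0: {C,G,T} ∩ {C} = {C} (intersection, +0)
ALMOZ@0: {C} ∪ {A} = {A,C} (union, +1)
ADLMOZ@0: {A,C} ∪ {T} = {A,C,T} (union, +1)
ADHLMOZ@0: {A,C,T} ∩ {A} = {A} (intersection, +0)
MZ@1: {C} ∪ {T} = {C,T} (union, +1)
AMZ@1: {A} ∪ {C,T} = {A,C,T} (union, +1)
ALMZ@1: {A,C,T} ∩ {T} = {T} (intersection, +0)
ALMOZ@1: {T} ∪ {C} = {C,T} (union, +1)
ADLMOZ@1: {C,T} ∪ {G} = {C,G,T} (union, +1)
ADHLMOZ@1: {C,G,T} ∩ {G} = {G} (intersection, +0)
MZ@2: {G} ∪ {T} = {G,T} (union, +1)
AMZ@2: {T} ∩ {G,T} = {T} (intersection, +0)
ALMZ@2: {T} ∩ {T} = {T} (intersection, +0)
ALMOZ@2: {T} ∪ {C} = {C,T} (union, +1)
ADLMOZ@2: {C,T} ∪ {A} = {A,C,T} (union, +1)
ADHLMOZ@2: {A,C,T} ∩ {C} = {C} (intersection, +0)
MZ@3: {A} ∪ {T} = {A,T} (union, +1)
AMZ@3: {G} ∪ {A,T} = {A,G,T} (union, +1)
ALMZ@3: {A,G,T} ∩ {T} = {T} (intersection, +0)
ALMOZ@3: {T} ∪ {A} = {A,T} (union, +1)
ADLMOZ@3: {A,T} ∪ {C} = {A,C,T} (union, +1)
ADHLMOZ@3: {A,C,T} ∩ {T} = {T} (intersection, +0)
MZ@4: {G} ∪ {C} = {C,G} (union, +1)
AMZ@4: {G} ∩ {C,G} = {G} (intersection, +0)
ALMZ@4: {G} ∩ {G} = {G} (intersection, +0)
ALMOZ@4: {G} ∩ {G} = {G} (intersection, +0)
ADLMOZ@4: {G} ∩ {G} = {G} (intersection, +0)
ADHLMOZ@4: {G} ∪ {C} = {C,G} (union, +1)
per-site changes: [4, 4, 3, 4, 2]; total = 17

17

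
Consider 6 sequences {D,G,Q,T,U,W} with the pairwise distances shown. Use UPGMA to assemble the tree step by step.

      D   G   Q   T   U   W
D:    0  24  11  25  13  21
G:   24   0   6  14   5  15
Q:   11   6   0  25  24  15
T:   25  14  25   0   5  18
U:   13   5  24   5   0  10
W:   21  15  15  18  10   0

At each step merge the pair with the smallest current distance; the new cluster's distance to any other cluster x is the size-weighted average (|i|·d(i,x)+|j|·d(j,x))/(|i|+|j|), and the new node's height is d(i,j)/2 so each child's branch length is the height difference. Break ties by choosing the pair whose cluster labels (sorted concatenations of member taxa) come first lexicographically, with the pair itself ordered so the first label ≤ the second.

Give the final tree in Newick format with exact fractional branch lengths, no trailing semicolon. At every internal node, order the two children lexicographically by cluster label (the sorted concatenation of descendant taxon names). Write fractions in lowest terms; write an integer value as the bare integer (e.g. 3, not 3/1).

((D:11/2,Q:11/2):65/16,(((G:5/2,U:5/2):9/4,T:19/4):29/12,W:43/6):115/48)

iteration 1: select G,U (d=5); attach at lengths (5/2, 5/2); label the merged cluster GU
  updated: d(D,GU)=37/2, d(GU,Q)=15, d(GU,T)=19/2, d(GU,W)=25/2
iteration 2: select GU,T (d=19/2); attach at lengths (9/4, 19/4); label the merged cluster GTU
  updated: d(D,GTU)=62/3, d(GTU,Q)=55/3, d(GTU,W)=43/3
iteration 3: select D,Q (d=11); attach at lengths (11/2, 11/2); label the merged cluster DQ
  updated: d(DQ,GTU)=39/2, d(DQ,W)=18
iteration 4: select GTU,W (d=43/3); attach at lengths (29/12, 43/6); label the merged cluster GTUW
  updated: d(DQ,GTUW)=153/8
iteration 5: select DQ,GTUW (d=153/8); attach at lengths (65/16, 115/48); label the merged cluster DGQTUW
final tree: ((D:11/2,Q:11/2):65/16,(((G:5/2,U:5/2):9/4,T:19/4):29/12,W:43/6):115/48)
total length: 937/24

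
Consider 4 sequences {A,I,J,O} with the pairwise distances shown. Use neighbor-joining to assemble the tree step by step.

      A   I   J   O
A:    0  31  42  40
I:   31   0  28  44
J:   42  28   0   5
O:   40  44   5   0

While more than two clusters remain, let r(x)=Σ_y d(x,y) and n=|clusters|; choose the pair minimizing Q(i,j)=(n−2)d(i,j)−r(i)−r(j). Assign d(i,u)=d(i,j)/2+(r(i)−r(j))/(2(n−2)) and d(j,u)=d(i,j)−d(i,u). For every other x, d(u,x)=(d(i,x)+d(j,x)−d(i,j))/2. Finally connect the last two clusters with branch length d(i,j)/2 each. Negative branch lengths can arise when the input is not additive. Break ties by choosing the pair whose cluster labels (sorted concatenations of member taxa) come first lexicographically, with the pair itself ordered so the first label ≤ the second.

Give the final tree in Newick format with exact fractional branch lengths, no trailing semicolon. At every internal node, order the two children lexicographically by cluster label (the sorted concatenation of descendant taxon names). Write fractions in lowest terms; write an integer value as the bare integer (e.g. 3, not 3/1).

iteration 1: select A,I (d=31, Q=-154); attach at lengths (18, 13); label the merged cluster AI
  updated: d(AI,J)=39/2, d(AI,O)=53/2
iteration 2: select AI,J (d=39/2, Q=-51); attach at lengths (41/2, -1); label the merged cluster AIJ
  updated: d(AIJ,O)=6
iteration 3: select AIJ,O (d=6); attach at lengths (3, 3); label the merged cluster AIJO
final tree: (((A:18,I:13):41/2,J:-1):3,O:3)
total length: 113/2

(((A:18,I:13):41/2,J:-1):3,O:3)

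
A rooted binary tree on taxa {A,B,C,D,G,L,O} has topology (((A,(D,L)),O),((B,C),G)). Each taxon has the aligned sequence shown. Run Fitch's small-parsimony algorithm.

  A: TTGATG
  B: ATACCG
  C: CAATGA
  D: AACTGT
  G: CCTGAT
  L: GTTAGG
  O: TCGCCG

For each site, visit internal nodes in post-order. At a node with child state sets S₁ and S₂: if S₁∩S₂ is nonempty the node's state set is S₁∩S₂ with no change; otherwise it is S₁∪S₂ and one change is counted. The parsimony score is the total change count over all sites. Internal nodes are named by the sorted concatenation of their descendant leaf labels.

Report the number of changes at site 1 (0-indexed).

site 0, node DL: D={A} ∪ L={G} → {A,G} (+1)
site 0, node ADL: A={T} ∪ DL={A,G} → {A,G,T} (+1)
site 0, node ADLO: ADL={A,G,T} ∩ O={T} → {T} (+0)
site 0, node BC: B={A} ∪ C={C} → {A,C} (+1)
site 0, node BCG: BC={A,C} ∩ G={C} → {C} (+0)
site 0, node ABCDGLO: ADLO={T} ∪ BCG={C} → {C,T} (+1)
site 1, node DL: D={A} ∪ L={T} → {A,T} (+1)
site 1, node ADL: A={T} ∩ DL={A,T} → {T} (+0)
site 1, node ADLO: ADL={T} ∪ O={C} → {C,T} (+1)
site 1, node BC: B={T} ∪ C={A} → {A,T} (+1)
site 1, node BCG: BC={A,T} ∪ G={C} → {A,C,T} (+1)
site 1, node ABCDGLO: ADLO={C,T} ∩ BCG={A,C,T} → {C,T} (+0)
site 2, node DL: D={C} ∪ L={T} → {C,T} (+1)
site 2, node ADL: A={G} ∪ DL={C,T} → {C,G,T} (+1)
site 2, node ADLO: ADL={C,G,T} ∩ O={G} → {G} (+0)
site 2, node BC: B={A} ∩ C={A} → {A} (+0)
site 2, node BCG: BC={A} ∪ G={T} → {A,T} (+1)
site 2, node ABCDGLO: ADLO={G} ∪ BCG={A,T} → {A,G,T} (+1)
site 3, node DL: D={T} ∪ L={A} → {A,T} (+1)
site 3, node ADL: A={A} ∩ DL={A,T} → {A} (+0)
site 3, node ADLO: ADL={A} ∪ O={C} → {A,C} (+1)
site 3, node BC: B={C} ∪ C={T} → {C,T} (+1)
site 3, node BCG: BC={C,T} ∪ G={G} → {C,G,T} (+1)
site 3, node ABCDGLO: ADLO={A,C} ∩ BCG={C,G,T} → {C} (+0)
site 4, node DL: D={G} ∩ L={G} → {G} (+0)
site 4, node ADL: A={T} ∪ DL={G} → {G,T} (+1)
site 4, node ADLO: ADL={G,T} ∪ O={C} → {C,G,T} (+1)
site 4, node BC: B={C} ∪ C={G} → {C,G} (+1)
site 4, node BCG: BC={C,G} ∪ G={A} → {A,C,G} (+1)
site 4, node ABCDGLO: ADLO={C,G,T} ∩ BCG={A,C,G} → {C,G} (+0)
site 5, node DL: D={T} ∪ L={G} → {G,T} (+1)
site 5, node ADL: A={G} ∩ DL={G,T} → {G} (+0)
site 5, node ADLO: ADL={G} ∩ O={G} → {G} (+0)
site 5, node BC: B={G} ∪ C={A} → {A,G} (+1)
site 5, node BCG: BC={A,G} ∪ G={T} → {A,G,T} (+1)
site 5, node ABCDGLO: ADLO={G} ∩ BCG={A,G,T} → {G} (+0)
per-site changes: [4, 4, 4, 4, 4, 3]; total = 23

4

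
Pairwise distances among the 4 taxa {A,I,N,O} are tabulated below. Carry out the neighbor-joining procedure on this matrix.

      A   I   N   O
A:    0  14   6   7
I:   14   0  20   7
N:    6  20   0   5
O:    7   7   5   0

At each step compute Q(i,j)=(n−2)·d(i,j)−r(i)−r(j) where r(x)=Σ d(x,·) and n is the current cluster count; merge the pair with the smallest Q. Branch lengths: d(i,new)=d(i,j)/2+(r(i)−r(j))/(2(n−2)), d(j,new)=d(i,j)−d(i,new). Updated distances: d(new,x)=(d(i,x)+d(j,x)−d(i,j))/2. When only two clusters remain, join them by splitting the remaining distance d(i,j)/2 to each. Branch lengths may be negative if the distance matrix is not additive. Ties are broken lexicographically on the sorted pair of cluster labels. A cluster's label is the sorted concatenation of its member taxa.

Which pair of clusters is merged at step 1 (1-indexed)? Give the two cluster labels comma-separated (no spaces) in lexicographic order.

1. join A+N (d=6, Q=-46) ⇒ AN; edges |A|=2, |N|=4
  updated: d(AN,I)=14, d(AN,O)=3
2. join AN+I (d=14, Q=-24) ⇒ AIN; edges |AN|=5, |I|=9
  updated: d(AIN,O)=-2
3. join AIN+O (d=-2) ⇒ AINO; edges |AIN|=-1, |O|=-1
final tree: (((A:2,N:4):5,I:9):-1,O:-1)
total length: 18

A,N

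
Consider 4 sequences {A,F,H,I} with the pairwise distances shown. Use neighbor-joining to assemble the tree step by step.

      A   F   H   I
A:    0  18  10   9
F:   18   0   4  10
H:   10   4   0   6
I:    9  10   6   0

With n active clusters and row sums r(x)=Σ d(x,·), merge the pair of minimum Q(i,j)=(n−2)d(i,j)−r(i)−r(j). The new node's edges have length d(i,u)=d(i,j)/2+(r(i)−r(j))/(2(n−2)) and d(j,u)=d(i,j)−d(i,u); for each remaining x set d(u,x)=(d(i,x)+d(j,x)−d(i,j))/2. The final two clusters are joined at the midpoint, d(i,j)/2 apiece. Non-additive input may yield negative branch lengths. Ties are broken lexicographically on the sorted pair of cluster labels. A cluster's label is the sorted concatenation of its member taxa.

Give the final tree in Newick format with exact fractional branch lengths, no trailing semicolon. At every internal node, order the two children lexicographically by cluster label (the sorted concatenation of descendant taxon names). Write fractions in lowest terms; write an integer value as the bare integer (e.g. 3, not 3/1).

iteration 1: select A,I (d=9, Q=-44); attach at lengths (15/2, 3/2); label the merged cluster AI
  updated: d(AI,F)=19/2, d(AI,H)=7/2
iteration 2: select AI,F (d=19/2, Q=-17); attach at lengths (9/2, 5); label the merged cluster AFI
  updated: d(AFI,H)=-1
iteration 3: select AFI,H (d=-1); attach at lengths (-1/2, -1/2); label the merged cluster AFHI
final tree: (((A:15/2,I:3/2):9/2,F:5):-1/2,H:-1/2)
total length: 35/2

(((A:15/2,I:3/2):9/2,F:5):-1/2,H:-1/2)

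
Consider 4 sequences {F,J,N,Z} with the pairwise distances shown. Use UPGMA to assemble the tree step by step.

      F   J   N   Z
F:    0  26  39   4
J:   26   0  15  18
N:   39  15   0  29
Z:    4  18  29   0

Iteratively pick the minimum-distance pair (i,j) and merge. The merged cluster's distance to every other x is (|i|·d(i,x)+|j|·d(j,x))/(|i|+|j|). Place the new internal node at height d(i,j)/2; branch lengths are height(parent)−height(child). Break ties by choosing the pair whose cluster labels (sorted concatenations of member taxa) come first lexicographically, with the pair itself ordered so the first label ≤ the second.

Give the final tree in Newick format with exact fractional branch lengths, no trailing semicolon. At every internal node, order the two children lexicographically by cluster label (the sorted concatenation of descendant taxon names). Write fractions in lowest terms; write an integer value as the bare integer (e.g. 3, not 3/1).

((F:2,Z:2):12,(J:15/2,N:15/2):13/2)

step 1: merge (F,Z) at d=4; branch lengths F→2, Z→2; new cluster FZ
  updated: d(FZ,J)=22, d(FZ,N)=34
step 2: merge (J,N) at d=15; branch lengths J→15/2, N→15/2; new cluster JN
  updated: d(FZ,JN)=28
step 3: merge (FZ,JN) at d=28; branch lengths FZ→12, JN→13/2; new cluster FJNZ
final tree: ((F:2,Z:2):12,(J:15/2,N:15/2):13/2)
total length: 75/2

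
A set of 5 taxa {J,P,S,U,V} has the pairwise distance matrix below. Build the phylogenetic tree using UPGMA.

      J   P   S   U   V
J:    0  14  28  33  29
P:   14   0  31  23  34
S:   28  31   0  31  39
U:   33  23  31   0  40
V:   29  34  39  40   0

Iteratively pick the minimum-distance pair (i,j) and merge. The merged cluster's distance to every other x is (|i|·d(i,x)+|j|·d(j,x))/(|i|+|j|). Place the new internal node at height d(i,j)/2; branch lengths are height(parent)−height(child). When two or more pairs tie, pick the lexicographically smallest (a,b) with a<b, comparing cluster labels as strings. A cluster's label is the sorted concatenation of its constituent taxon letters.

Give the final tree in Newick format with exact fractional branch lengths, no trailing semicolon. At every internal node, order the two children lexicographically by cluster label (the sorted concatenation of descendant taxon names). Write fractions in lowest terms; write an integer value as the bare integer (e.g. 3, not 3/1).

iteration 1: select J,P (d=14); attach at lengths (7, 7); label the merged cluster JP
  updated: d(JP,S)=59/2, d(JP,U)=28, d(JP,V)=63/2
iteration 2: select JP,U (d=28); attach at lengths (7, 14); label the merged cluster JPU
  updated: d(JPU,S)=30, d(JPU,V)=103/3
iteration 3: select JPU,S (d=30); attach at lengths (1, 15); label the merged cluster JPSU
  updated: d(JPSU,V)=71/2
iteration 4: select JPSU,V (d=71/2); attach at lengths (11/4, 71/4); label the merged cluster JPSUV
final tree: ((((J:7,P:7):7,U:14):1,S:15):11/4,V:71/4)
total length: 143/2

((((J:7,P:7):7,U:14):1,S:15):11/4,V:71/4)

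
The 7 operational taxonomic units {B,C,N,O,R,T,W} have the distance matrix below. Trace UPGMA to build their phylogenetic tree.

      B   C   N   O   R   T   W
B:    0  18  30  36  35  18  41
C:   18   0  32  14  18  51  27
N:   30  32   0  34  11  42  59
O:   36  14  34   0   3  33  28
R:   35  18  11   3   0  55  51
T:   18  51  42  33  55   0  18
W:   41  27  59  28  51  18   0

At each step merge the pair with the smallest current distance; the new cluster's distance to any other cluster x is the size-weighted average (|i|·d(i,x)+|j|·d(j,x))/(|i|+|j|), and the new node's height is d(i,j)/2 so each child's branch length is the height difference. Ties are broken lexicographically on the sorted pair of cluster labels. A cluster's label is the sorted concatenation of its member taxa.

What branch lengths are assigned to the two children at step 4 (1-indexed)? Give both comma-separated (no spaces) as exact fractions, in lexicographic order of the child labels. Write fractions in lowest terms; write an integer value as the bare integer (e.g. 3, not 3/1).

29/6,77/6

step 1: merge (O,R) at d=3; branch lengths O→3/2, R→3/2; new cluster OR
  updated: d(B,OR)=71/2, d(C,OR)=16, d(N,OR)=45/2, d(OR,T)=44, d(OR,W)=79/2
step 2: merge (C,OR) at d=16; branch lengths C→8, OR→13/2; new cluster COR
  updated: d(B,COR)=89/3, d(COR,N)=77/3, d(COR,T)=139/3, d(COR,W)=106/3
step 3: merge (B,T) at d=18; branch lengths B→9, T→9; new cluster BT
  updated: d(BT,COR)=38, d(BT,N)=36, d(BT,W)=59/2
step 4: merge (COR,N) at d=77/3; branch lengths COR→29/6, N→77/6; new cluster CNOR
  updated: d(BT,CNOR)=75/2, d(CNOR,W)=165/4
step 5: merge (BT,W) at d=59/2; branch lengths BT→23/4, W→59/4; new cluster BTW
  updated: d(BTW,CNOR)=155/4
step 6: merge (BTW,CNOR) at d=155/4; branch lengths BTW→37/8, CNOR→157/24; new cluster BCNORTW
final tree: (((B:9,T:9):23/4,W:59/4):37/8,((C:8,(O:3/2,R:3/2):13/2):29/6,N:77/6):157/24)
total length: 509/6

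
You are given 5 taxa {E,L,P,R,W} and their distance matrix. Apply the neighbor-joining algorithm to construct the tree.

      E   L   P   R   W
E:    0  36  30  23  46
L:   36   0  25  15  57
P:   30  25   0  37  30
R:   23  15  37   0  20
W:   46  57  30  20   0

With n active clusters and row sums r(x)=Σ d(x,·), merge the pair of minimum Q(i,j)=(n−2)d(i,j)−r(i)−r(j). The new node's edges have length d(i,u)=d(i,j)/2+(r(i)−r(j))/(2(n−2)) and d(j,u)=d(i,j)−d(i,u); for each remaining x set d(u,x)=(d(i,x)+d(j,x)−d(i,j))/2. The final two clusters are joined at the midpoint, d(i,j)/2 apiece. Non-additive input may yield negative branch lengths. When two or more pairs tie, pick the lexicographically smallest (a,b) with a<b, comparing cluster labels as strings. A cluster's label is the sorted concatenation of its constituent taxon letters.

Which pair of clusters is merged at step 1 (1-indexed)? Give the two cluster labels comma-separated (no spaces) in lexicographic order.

1. join R+W (d=20, Q=-188) ⇒ RW; edges |R|=1/3, |W|=59/3
  updated: d(E,RW)=49/2, d(L,RW)=26, d(P,RW)=47/2
2. join E+RW (d=49/2, Q=-231/2) ⇒ ERW; edges |E|=131/8, |RW|=65/8
  updated: d(ERW,L)=75/4, d(ERW,P)=29/2
3. join ERW+L (d=75/4, Q=-233/4) ⇒ ELRW; edges |ERW|=33/8, |L|=117/8
  updated: d(ELRW,P)=83/8
4. join ELRW+P (d=83/8) ⇒ ELPRW; edges |ELRW|=83/16, |P|=83/16
final tree: (((E:131/8,(R:1/3,W:59/3):65/8):33/8,L:117/8):83/16,P:83/16)
total length: 589/8

R,W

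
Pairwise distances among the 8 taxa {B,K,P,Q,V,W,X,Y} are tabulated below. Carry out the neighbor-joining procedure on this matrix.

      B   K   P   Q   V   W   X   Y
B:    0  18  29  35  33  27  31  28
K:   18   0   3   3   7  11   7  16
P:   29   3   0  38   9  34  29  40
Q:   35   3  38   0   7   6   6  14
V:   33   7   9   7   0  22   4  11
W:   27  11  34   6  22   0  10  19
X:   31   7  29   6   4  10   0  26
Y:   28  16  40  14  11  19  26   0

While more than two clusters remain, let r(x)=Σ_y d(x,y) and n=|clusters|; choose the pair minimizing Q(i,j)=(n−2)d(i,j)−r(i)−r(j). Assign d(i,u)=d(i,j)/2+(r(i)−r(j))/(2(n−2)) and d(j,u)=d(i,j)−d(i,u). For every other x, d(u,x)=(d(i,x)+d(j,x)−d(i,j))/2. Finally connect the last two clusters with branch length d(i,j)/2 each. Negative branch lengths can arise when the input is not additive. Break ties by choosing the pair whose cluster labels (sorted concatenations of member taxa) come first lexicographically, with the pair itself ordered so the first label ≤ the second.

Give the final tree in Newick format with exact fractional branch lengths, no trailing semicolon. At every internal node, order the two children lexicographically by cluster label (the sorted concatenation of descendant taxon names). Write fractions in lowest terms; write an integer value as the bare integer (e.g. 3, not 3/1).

1. join K+P (d=3, Q=-229) ⇒ KP; edges |K|=-33/4, |P|=45/4
  updated: d(B,KP)=22, d(KP,Q)=19, d(KP,V)=13/2, d(KP,W)=21, d(KP,X)=33/2, d(KP,Y)=53/2
2. join B+KP (d=22, Q=-355/2) ⇒ BKP; edges |B|=349/20, |KP|=91/20
  updated: d(BKP,Q)=16, d(BKP,V)=35/4, d(BKP,W)=13, d(BKP,X)=51/4, d(BKP,Y)=65/4
3. join V+X (d=4, Q=-191/2) ⇒ VX; edges |V|=5/4, |X|=11/4
  updated: d(BKP,VX)=35/4, d(Q,VX)=9/2, d(VX,W)=14, d(VX,Y)=33/2
4. join Q+W (d=6, Q=-149/2) ⇒ QW; edges |Q|=13/12, |W|=59/12
  updated: d(BKP,QW)=23/2, d(QW,VX)=25/4, d(QW,Y)=27/2
5. join BKP+VX (d=35/4, Q=-101/2) ⇒ BKPVX; edges |BKP|=45/8, |VX|=25/8
  updated: d(BKPVX,QW)=9/2, d(BKPVX,Y)=12
6. join BKPVX+QW (d=9/2, Q=-30) ⇒ BKPQVWX; edges |BKPVX|=3/2, |QW|=3
  updated: d(BKPQVWX,Y)=21/2
7. join BKPQVWX+Y (d=21/2) ⇒ BKPQVWXY; edges |BKPQVWX|=21/4, |Y|=21/4
final tree: ((((B:349/20,(K:-33/4,P:45/4):91/20):45/8,(V:5/4,X:11/4):25/8):3/2,(Q:13/12,W:59/12):3):21/4,Y:21/4)
total length: 235/4

((((B:349/20,(K:-33/4,P:45/4):91/20):45/8,(V:5/4,X:11/4):25/8):3/2,(Q:13/12,W:59/12):3):21/4,Y:21/4)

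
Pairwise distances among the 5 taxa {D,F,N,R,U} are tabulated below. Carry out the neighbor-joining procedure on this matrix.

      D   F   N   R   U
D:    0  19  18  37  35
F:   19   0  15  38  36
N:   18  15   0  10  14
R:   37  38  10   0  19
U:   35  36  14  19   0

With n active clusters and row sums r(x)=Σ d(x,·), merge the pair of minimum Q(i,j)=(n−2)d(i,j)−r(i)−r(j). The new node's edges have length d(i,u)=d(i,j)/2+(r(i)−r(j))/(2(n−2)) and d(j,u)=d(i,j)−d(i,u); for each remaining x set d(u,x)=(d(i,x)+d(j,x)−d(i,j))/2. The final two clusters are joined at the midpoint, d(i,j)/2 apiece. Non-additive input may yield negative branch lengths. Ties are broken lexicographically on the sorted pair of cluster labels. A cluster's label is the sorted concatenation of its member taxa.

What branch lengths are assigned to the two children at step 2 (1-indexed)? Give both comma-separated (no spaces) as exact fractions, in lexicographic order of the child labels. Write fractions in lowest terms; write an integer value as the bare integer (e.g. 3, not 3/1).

11,-4

1. join D+F (d=19, Q=-160) ⇒ DF; edges |D|=29/3, |F|=28/3
  updated: d(DF,N)=7, d(DF,R)=28, d(DF,U)=26
2. join DF+N (d=7, Q=-78) ⇒ DFN; edges |DF|=11, |N|=-4
  updated: d(DFN,R)=31/2, d(DFN,U)=33/2
3. join DFN+R (d=31/2, Q=-51) ⇒ DFNR; edges |DFN|=13/2, |R|=9
  updated: d(DFNR,U)=10
4. join DFNR+U (d=10) ⇒ DFNRU; edges |DFNR|=5, |U|=5
final tree: ((((D:29/3,F:28/3):11,N:-4):13/2,R:9):5,U:5)
total length: 103/2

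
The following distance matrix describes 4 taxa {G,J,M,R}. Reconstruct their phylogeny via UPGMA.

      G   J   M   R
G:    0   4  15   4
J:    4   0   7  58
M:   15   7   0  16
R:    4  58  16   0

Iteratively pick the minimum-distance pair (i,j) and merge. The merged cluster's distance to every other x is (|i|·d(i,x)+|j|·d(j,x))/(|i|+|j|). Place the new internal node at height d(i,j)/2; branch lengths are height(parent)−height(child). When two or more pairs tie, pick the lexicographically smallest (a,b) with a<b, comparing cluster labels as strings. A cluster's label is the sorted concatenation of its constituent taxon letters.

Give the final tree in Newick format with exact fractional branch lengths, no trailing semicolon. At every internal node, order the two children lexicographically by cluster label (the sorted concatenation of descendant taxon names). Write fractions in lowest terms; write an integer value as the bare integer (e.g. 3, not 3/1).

(((G:2,J:2):7/2,M:11/2):15/2,R:13)

step 1: merge (G,J) at d=4; branch lengths G→2, J→2; new cluster GJ
  updated: d(GJ,M)=11, d(GJ,R)=31
step 2: merge (GJ,M) at d=11; branch lengths GJ→7/2, M→11/2; new cluster GJM
  updated: d(GJM,R)=26
step 3: merge (GJM,R) at d=26; branch lengths GJM→15/2, R→13; new cluster GJMR
final tree: (((G:2,J:2):7/2,M:11/2):15/2,R:13)
total length: 67/2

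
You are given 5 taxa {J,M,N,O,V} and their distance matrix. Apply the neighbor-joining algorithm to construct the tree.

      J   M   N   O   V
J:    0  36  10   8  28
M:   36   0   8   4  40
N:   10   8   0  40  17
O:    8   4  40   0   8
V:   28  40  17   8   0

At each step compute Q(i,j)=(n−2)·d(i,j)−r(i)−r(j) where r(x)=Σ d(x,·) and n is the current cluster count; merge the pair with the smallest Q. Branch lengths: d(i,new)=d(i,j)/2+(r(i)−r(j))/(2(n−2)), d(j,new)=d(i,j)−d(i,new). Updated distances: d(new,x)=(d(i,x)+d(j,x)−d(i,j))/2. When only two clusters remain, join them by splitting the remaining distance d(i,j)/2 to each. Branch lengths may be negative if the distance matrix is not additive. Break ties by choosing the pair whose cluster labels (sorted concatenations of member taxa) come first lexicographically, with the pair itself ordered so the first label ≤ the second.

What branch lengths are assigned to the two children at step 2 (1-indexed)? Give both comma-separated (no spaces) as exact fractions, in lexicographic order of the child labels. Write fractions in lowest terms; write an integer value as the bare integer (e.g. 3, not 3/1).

1. join M+N (d=8, Q=-139) ⇒ MN; edges |M|=37/6, |N|=11/6
  updated: d(J,MN)=19, d(MN,O)=18, d(MN,V)=49/2
2. join J+MN (d=19, Q=-157/2) ⇒ JMN; edges |J|=63/8, |MN|=89/8
  updated: d(JMN,O)=7/2, d(JMN,V)=67/4
3. join JMN+O (d=7/2, Q=-113/4) ⇒ JMNO; edges |JMN|=49/8, |O|=-21/8
  updated: d(JMNO,V)=85/8
4. join JMNO+V (d=85/8) ⇒ JMNOV; edges |JMNO|=85/16, |V|=85/16
final tree: (((J:63/8,(M:37/6,N:11/6):89/8):49/8,O:-21/8):85/16,V:85/16)
total length: 329/8

63/8,89/8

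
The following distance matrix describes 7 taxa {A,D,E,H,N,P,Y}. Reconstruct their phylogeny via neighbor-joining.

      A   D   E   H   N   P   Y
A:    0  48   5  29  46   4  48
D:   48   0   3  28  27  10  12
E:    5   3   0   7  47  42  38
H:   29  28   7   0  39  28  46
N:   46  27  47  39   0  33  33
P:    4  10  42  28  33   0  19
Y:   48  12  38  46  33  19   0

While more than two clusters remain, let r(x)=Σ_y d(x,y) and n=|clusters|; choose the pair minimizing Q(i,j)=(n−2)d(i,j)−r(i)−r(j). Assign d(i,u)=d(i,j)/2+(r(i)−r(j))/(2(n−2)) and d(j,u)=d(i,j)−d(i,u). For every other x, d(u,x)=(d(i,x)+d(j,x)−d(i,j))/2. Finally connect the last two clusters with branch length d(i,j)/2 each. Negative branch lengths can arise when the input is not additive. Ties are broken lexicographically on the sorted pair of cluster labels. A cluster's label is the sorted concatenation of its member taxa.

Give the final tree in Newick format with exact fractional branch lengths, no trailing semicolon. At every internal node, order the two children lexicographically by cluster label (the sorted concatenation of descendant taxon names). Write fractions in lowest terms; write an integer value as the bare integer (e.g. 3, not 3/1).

step 1: merge (A,E) at d=5, Q=-297; branch lengths A→63/10, E→-13/10; new cluster AE
  updated: d(AE,D)=23, d(AE,H)=31/2, d(AE,N)=44, d(AE,P)=41/2, d(AE,Y)=81/2
step 2: merge (AE,H) at d=31/2, Q=-238; branch lengths AE→49/8, H→75/8; new cluster AEH
  updated: d(AEH,D)=71/4, d(AEH,N)=135/4, d(AEH,P)=33/2, d(AEH,Y)=71/2
step 3: merge (AEH,P) at d=33/2, Q=-265/2; branch lengths AEH→149/12, P→49/12; new cluster AEHP
  updated: d(AEHP,D)=45/8, d(AEHP,N)=201/8, d(AEHP,Y)=19
step 4: merge (AEHP,N) at d=201/8, Q=-677/8; branch lengths AEHP→119/32, N→685/32; new cluster AEHNP
  updated: d(AEHNP,D)=15/4, d(AEHNP,Y)=215/16
step 5: merge (AEHNP,D) at d=15/4, Q=-467/16; branch lengths AEHNP→83/32, D→37/32; new cluster ADEHNP
  updated: d(ADEHNP,Y)=347/32
step 6: merge (ADEHNP,Y) at d=347/32; branch lengths ADEHNP→347/64, Y→347/64; new cluster ADEHNPY
final tree: ((((((A:63/10,E:-13/10):49/8,H:75/8):149/12,P:49/12):119/32,N:685/32):83/32,D:37/32):347/64,Y:347/64)
total length: 2455/32

((((((A:63/10,E:-13/10):49/8,H:75/8):149/12,P:49/12):119/32,N:685/32):83/32,D:37/32):347/64,Y:347/64)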